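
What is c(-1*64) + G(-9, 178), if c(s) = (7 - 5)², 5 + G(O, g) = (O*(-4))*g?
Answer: 6407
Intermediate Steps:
G(O, g) = -5 - 4*O*g (G(O, g) = -5 + (O*(-4))*g = -5 + (-4*O)*g = -5 - 4*O*g)
c(s) = 4 (c(s) = 2² = 4)
c(-1*64) + G(-9, 178) = 4 + (-5 - 4*(-9)*178) = 4 + (-5 + 6408) = 4 + 6403 = 6407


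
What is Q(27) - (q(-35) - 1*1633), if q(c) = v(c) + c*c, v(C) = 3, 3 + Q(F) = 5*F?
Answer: 537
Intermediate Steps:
Q(F) = -3 + 5*F
q(c) = 3 + c² (q(c) = 3 + c*c = 3 + c²)
Q(27) - (q(-35) - 1*1633) = (-3 + 5*27) - ((3 + (-35)²) - 1*1633) = (-3 + 135) - ((3 + 1225) - 1633) = 132 - (1228 - 1633) = 132 - 1*(-405) = 132 + 405 = 537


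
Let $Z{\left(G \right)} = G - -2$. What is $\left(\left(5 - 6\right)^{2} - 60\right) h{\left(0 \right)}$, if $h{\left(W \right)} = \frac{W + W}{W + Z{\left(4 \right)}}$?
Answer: $0$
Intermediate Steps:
$Z{\left(G \right)} = 2 + G$ ($Z{\left(G \right)} = G + 2 = 2 + G$)
$h{\left(W \right)} = \frac{2 W}{6 + W}$ ($h{\left(W \right)} = \frac{W + W}{W + \left(2 + 4\right)} = \frac{2 W}{W + 6} = \frac{2 W}{6 + W}$)
$\left(\left(5 - 6\right)^{2} - 60\right) h{\left(0 \right)} = \left(\left(5 - 6\right)^{2} - 60\right) 2 \cdot 0 \frac{1}{6 + 0} = \left(\left(-1\right)^{2} - 60\right) 2 \cdot 0 \cdot \frac{1}{6} = \left(1 - 60\right) 2 \cdot 0 \cdot \frac{1}{6} = \left(-59\right) 0 = 0$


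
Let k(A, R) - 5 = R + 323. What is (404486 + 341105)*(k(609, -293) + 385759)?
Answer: 287644534254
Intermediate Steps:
k(A, R) = 328 + R (k(A, R) = 5 + (R + 323) = 5 + (323 + R) = 328 + R)
(404486 + 341105)*(k(609, -293) + 385759) = (404486 + 341105)*((328 - 293) + 385759) = 745591*(35 + 385759) = 745591*385794 = 287644534254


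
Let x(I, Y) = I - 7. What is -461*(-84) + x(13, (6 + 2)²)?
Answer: 38730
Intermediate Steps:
x(I, Y) = -7 + I
-461*(-84) + x(13, (6 + 2)²) = -461*(-84) + (-7 + 13) = 38724 + 6 = 38730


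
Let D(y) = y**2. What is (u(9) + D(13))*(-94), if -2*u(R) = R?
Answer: -15463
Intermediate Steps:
u(R) = -R/2
(u(9) + D(13))*(-94) = (-1/2*9 + 13**2)*(-94) = (-9/2 + 169)*(-94) = (329/2)*(-94) = -15463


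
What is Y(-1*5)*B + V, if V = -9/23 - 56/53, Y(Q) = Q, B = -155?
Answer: 942960/1219 ≈ 773.55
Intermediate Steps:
V = -1765/1219 (V = -9*1/23 - 56*1/53 = -9/23 - 56/53 = -1765/1219 ≈ -1.4479)
Y(-1*5)*B + V = -1*5*(-155) - 1765/1219 = -5*(-155) - 1765/1219 = 775 - 1765/1219 = 942960/1219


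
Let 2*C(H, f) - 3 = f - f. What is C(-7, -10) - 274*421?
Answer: -230705/2 ≈ -1.1535e+5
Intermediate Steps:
C(H, f) = 3/2 (C(H, f) = 3/2 + (f - f)/2 = 3/2 + (½)*0 = 3/2 + 0 = 3/2)
C(-7, -10) - 274*421 = 3/2 - 274*421 = 3/2 - 115354 = -230705/2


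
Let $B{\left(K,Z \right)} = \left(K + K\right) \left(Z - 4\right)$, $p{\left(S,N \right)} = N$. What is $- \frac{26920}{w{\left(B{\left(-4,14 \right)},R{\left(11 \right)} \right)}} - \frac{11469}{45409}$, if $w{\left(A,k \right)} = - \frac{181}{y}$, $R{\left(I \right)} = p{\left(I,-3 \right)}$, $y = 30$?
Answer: $\frac{36670232511}{8219029} \approx 4461.6$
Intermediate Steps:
$R{\left(I \right)} = -3$
$B{\left(K,Z \right)} = 2 K \left(-4 + Z\right)$
$w{\left(A,k \right)} = - \frac{181}{30}$
$- \frac{26920}{w{\left(B{\left(-4,14 \right)},R{\left(11 \right)} \right)}} - \frac{11469}{45409} = - \frac{26920}{- \frac{181}{30}} - \frac{11469}{45409} = \left(-26920\right) \left(- \frac{30}{181}\right) - \frac{11469}{45409} = \frac{807600}{181} - \frac{11469}{45409} = \frac{36670232511}{8219029}$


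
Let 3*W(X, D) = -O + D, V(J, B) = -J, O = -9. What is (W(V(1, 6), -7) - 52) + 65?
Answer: 41/3 ≈ 13.667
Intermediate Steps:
W(X, D) = 3 + D/3 (W(X, D) = (-1*(-9) + D)/3 = (9 + D)/3 = 3 + D/3)
(W(V(1, 6), -7) - 52) + 65 = ((3 + (⅓)*(-7)) - 52) + 65 = ((3 - 7/3) - 52) + 65 = (⅔ - 52) + 65 = -154/3 + 65 = 41/3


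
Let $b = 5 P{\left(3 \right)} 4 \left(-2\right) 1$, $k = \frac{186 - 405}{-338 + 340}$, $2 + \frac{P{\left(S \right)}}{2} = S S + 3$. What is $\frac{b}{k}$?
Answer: $\frac{1600}{219} \approx 7.3059$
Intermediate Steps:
$P{\left(S \right)} = 2 + 2 S^{2}$ ($P{\left(S \right)} = -4 + 2 \left(S S + 3\right) = -4 + 2 \left(S^{2} + 3\right) = -4 + 2 \left(3 + S^{2}\right) = -4 + \left(6 + 2 S^{2}\right) = 2 + 2 S^{2}$)
$k = - \frac{219}{2} \approx -109.5$
$b = -800$ ($b = 5 \left(2 + 2 \cdot 3^{2}\right) 4 \left(-2\right) 1 = 5 \left(2 + 2 \cdot 9\right) 4 \left(-2\right) 1 = 5 \left(2 + 18\right) 4 \left(-2\right) 1 = 5 \cdot 20 \cdot 4 \left(-2\right) 1 = 5 \cdot 80 \left(-2\right) 1 = 5 \left(-160\right) 1 = \left(-800\right) 1 = -800$)
$\frac{b}{k} = - \frac{800}{- \frac{219}{2}} = \left(-800\right) \left(- \frac{2}{219}\right) = \frac{1600}{219}$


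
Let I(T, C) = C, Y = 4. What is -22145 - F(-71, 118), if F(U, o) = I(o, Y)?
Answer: -22149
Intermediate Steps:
F(U, o) = 4
-22145 - F(-71, 118) = -22145 - 1*4 = -22145 - 4 = -22149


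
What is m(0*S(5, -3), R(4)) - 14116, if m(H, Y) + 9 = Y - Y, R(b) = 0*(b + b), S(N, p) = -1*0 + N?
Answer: -14125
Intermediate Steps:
S(N, p) = N (S(N, p) = 0 + N = N)
R(b) = 0 (R(b) = 0*(2*b) = 0)
m(H, Y) = -9 (m(H, Y) = -9 + (Y - Y) = -9 + 0 = -9)
m(0*S(5, -3), R(4)) - 14116 = -9 - 14116 = -14125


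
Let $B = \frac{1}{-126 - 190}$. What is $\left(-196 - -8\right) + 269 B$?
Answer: $- \frac{59677}{316} \approx -188.85$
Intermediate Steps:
$B = - \frac{1}{316}$ ($B = \frac{1}{-316} = - \frac{1}{316} \approx -0.0031646$)
$\left(-196 - -8\right) + 269 B = \left(-196 - -8\right) + 269 \left(- \frac{1}{316}\right) = \left(-196 + 8\right) - \frac{269}{316} = -188 - \frac{269}{316} = - \frac{59677}{316}$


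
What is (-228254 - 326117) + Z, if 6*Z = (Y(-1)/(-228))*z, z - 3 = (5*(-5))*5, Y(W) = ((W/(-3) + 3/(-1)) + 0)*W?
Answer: -284392201/513 ≈ -5.5437e+5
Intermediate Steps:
Y(W) = W*(-3 - W/3) (Y(W) = ((W*(-1/3) + 3*(-1)) + 0)*W = ((-W/3 - 3) + 0)*W = ((-3 - W/3) + 0)*W = (-3 - W/3)*W = W*(-3 - W/3))
z = -122 (z = 3 + (5*(-5))*5 = 3 - 25*5 = 3 - 125 = -122)
Z = 122/513 (Z = ((-1/3*(-1)*(9 - 1)/(-228))*(-122))/6 = ((-1/3*(-1)*8*(-1/228))*(-122))/6 = (((8/3)*(-1/228))*(-122))/6 = (-2/171*(-122))/6 = (1/6)*(244/171) = 122/513 ≈ 0.23782)
(-228254 - 326117) + Z = (-228254 - 326117) + 122/513 = -554371 + 122/513 = -284392201/513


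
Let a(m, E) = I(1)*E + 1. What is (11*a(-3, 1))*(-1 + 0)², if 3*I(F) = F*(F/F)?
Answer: 44/3 ≈ 14.667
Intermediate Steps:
I(F) = F/3 (I(F) = (F*(F/F))/3 = (F*1)/3 = F/3)
a(m, E) = 1 + E/3 (a(m, E) = ((⅓)*1)*E + 1 = E/3 + 1 = 1 + E/3)
(11*a(-3, 1))*(-1 + 0)² = (11*(1 + (⅓)*1))*(-1 + 0)² = (11*(1 + ⅓))*(-1)² = (11*(4/3))*1 = (44/3)*1 = 44/3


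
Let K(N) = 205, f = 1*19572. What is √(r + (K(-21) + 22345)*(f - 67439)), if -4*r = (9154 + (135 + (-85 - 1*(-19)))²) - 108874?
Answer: I*√4317508441/2 ≈ 32854.0*I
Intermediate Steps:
f = 19572
r = 94959/4 (r = -((9154 + (135 + (-85 - 1*(-19)))²) - 108874)/4 = -((9154 + (135 + (-85 + 19))²) - 108874)/4 = -((9154 + (135 - 66)²) - 108874)/4 = -((9154 + 69²) - 108874)/4 = -((9154 + 4761) - 108874)/4 = -(13915 - 108874)/4 = -¼*(-94959) = 94959/4 ≈ 23740.)
√(r + (K(-21) + 22345)*(f - 67439)) = √(94959/4 + (205 + 22345)*(19572 - 67439)) = √(94959/4 + 22550*(-47867)) = √(94959/4 - 1079400850) = √(-4317508441/4) = I*√4317508441/2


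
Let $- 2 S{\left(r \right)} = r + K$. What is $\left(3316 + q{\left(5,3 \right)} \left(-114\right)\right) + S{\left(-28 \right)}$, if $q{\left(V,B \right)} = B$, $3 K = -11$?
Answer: $\frac{17939}{6} \approx 2989.8$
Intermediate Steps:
$K = - \frac{11}{3}$ ($K = \frac{1}{3} \left(-11\right) = - \frac{11}{3} \approx -3.6667$)
$S{\left(r \right)} = \frac{11}{6} - \frac{r}{2}$ ($S{\left(r \right)} = - \frac{r - \frac{11}{3}}{2} = - \frac{- \frac{11}{3} + r}{2} = \frac{11}{6} - \frac{r}{2}$)
$\left(3316 + q{\left(5,3 \right)} \left(-114\right)\right) + S{\left(-28 \right)} = \left(3316 + 3 \left(-114\right)\right) + \left(\frac{11}{6} - -14\right) = \left(3316 - 342\right) + \left(\frac{11}{6} + 14\right) = 2974 + \frac{95}{6} = \frac{17939}{6}$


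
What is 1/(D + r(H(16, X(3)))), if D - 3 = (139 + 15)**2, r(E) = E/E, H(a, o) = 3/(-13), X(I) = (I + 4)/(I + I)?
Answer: 1/23720 ≈ 4.2159e-5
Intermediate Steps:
X(I) = (4 + I)/(2*I) (X(I) = (4 + I)/((2*I)) = (4 + I)*(1/(2*I)) = (4 + I)/(2*I))
H(a, o) = -3/13 (H(a, o) = 3*(-1/13) = -3/13)
r(E) = 1
D = 23719 (D = 3 + (139 + 15)**2 = 3 + 154**2 = 3 + 23716 = 23719)
1/(D + r(H(16, X(3)))) = 1/(23719 + 1) = 1/23720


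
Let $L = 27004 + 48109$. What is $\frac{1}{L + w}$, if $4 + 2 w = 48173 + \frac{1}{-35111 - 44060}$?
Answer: $\frac{79171}{7853565272} \approx 1.0081 \cdot 10^{-5}$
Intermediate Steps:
$w = \frac{1906793949}{79171}$ ($w = -2 + \frac{48173 + \frac{1}{-35111 - 44060}}{2} = -2 + \frac{48173 + \frac{1}{-79171}}{2} = -2 + \frac{48173 - \frac{1}{79171}}{2} = -2 + \frac{1}{2} \cdot \frac{3813904582}{79171} = -2 + \frac{1906952291}{79171} = \frac{1906793949}{79171} \approx 24085.0$)
$L = 75113$
$\frac{1}{L + w} = \frac{1}{75113 + \frac{1906793949}{79171}} = \frac{1}{\frac{7853565272}{79171}} = \frac{79171}{7853565272}$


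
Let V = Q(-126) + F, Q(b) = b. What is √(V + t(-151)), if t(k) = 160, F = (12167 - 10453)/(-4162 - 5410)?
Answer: √774695462/4786 ≈ 5.8156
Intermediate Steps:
F = -857/4786 (F = 1714/(-9572) = 1714*(-1/9572) = -857/4786 ≈ -0.17906)
V = -603893/4786 (V = -126 - 857/4786 = -603893/4786 ≈ -126.18)
√(V + t(-151)) = √(-603893/4786 + 160) = √(161867/4786) = √774695462/4786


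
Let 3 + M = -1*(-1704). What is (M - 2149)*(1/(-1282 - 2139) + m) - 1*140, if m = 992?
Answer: -1520825628/3421 ≈ -4.4456e+5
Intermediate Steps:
M = 1701 (M = -3 - 1*(-1704) = -3 + 1704 = 1701)
(M - 2149)*(1/(-1282 - 2139) + m) - 1*140 = (1701 - 2149)*(1/(-1282 - 2139) + 992) - 1*140 = -448*(1/(-3421) + 992) - 140 = -448*(-1/3421 + 992) - 140 = -448*3393631/3421 - 140 = -1520346688/3421 - 140 = -1520825628/3421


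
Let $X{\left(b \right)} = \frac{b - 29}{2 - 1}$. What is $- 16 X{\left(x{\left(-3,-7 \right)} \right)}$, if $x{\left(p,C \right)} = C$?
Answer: $576$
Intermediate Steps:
$X{\left(b \right)} = -29 + b$ ($X{\left(b \right)} = \frac{-29 + b}{1} = \left(-29 + b\right) 1 = -29 + b$)
$- 16 X{\left(x{\left(-3,-7 \right)} \right)} = - 16 \left(-29 - 7\right) = \left(-16\right) \left(-36\right) = 576$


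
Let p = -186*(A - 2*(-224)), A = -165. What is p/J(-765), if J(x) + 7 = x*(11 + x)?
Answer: -52638/576803 ≈ -0.091258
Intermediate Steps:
J(x) = -7 + x*(11 + x)
p = -52638 (p = -186*(-165 - 2*(-224)) = -186*(-165 + 448) = -186*283 = -52638)
p/J(-765) = -52638/(-7 + (-765)² + 11*(-765)) = -52638/(-7 + 585225 - 8415) = -52638/576803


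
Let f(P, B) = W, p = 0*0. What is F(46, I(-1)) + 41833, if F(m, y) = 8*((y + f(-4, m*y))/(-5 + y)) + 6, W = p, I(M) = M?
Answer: 125521/3 ≈ 41840.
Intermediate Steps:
p = 0
W = 0
f(P, B) = 0
F(m, y) = 6 + 8*y/(-5 + y) (F(m, y) = 8*((y + 0)/(-5 + y)) + 6 = 8*(y/(-5 + y)) + 6 = 8*y/(-5 + y) + 6 = 6 + 8*y/(-5 + y))
F(46, I(-1)) + 41833 = 2*(-15 + 7*(-1))/(-5 - 1) + 41833 = 2*(-15 - 7)/(-6) + 41833 = 2*(-⅙)*(-22) + 41833 = 22/3 + 41833 = 125521/3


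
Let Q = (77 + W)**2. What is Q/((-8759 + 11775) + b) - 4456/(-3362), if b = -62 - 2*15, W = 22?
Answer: 22990153/4915244 ≈ 4.6773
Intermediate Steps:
Q = 9801 (Q = (77 + 22)**2 = 99**2 = 9801)
b = -92 (b = -62 - 30 = -92)
Q/((-8759 + 11775) + b) - 4456/(-3362) = 9801/((-8759 + 11775) - 92) - 4456/(-3362) = 9801/(3016 - 92) - 4456*(-1/3362) = 9801/2924 + 2228/1681 = 22990153/4915244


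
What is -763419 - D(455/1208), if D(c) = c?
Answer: -922210607/1208 ≈ -7.6342e+5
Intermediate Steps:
-763419 - D(455/1208) = -763419 - 455/1208 = -922210607/1208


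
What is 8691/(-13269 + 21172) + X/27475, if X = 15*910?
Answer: 1980921/1240771 ≈ 1.5965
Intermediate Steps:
X = 13650
8691/(-13269 + 21172) + X/27475 = 8691/(-13269 + 21172) + 13650/27475 = 8691/7903 + 13650*(1/27475) = 8691*(1/7903) + 78/157 = 8691/7903 + 78/157 = 1980921/1240771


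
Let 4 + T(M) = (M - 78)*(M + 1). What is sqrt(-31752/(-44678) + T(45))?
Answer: I*sqrt(759170407798)/22339 ≈ 39.004*I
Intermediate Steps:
T(M) = -4 + (1 + M)*(-78 + M) (T(M) = -4 + (M - 78)*(M + 1) = -4 + (-78 + M)*(1 + M) = -4 + (1 + M)*(-78 + M))
sqrt(-31752/(-44678) + T(45)) = sqrt(-31752/(-44678) + (-82 + 45**2 - 77*45)) = sqrt(-31752*(-1/44678) + (-82 + 2025 - 3465)) = sqrt(15876/22339 - 1522) = sqrt(-33984082/22339) = I*sqrt(759170407798)/22339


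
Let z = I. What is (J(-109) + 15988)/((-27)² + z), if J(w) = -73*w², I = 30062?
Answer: -851325/30791 ≈ -27.648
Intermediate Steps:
z = 30062
(J(-109) + 15988)/((-27)² + z) = (-73*(-109)² + 15988)/((-27)² + 30062) = (-73*11881 + 15988)/(729 + 30062) = (-867313 + 15988)/30791 = -851325*1/30791 = -851325/30791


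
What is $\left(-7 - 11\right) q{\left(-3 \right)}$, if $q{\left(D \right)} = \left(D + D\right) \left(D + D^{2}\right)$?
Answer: $648$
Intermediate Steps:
$q{\left(D \right)} = 2 D \left(D + D^{2}\right)$
$\left(-7 - 11\right) q{\left(-3 \right)} = \left(-7 - 11\right) 2 \left(-3\right)^{2} \left(1 - 3\right) = - 18 \cdot 2 \cdot 9 \left(-2\right) = \left(-18\right) \left(-36\right) = 648$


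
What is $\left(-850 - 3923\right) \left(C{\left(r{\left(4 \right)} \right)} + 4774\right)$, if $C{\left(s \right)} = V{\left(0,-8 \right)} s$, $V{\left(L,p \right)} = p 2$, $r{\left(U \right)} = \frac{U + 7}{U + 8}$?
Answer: $-22716298$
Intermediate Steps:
$r{\left(U \right)} = \frac{7 + U}{8 + U}$
$V{\left(L,p \right)} = 2 p$
$C{\left(s \right)} = - 16 s$ ($C{\left(s \right)} = 2 \left(-8\right) s = - 16 s$)
$\left(-850 - 3923\right) \left(C{\left(r{\left(4 \right)} \right)} + 4774\right) = \left(-850 - 3923\right) \left(- 16 \frac{7 + 4}{8 + 4} + 4774\right) = - 4773 \left(- 16 \cdot \frac{1}{12} \cdot 11 + 4774\right) = - 4773 \left(\left(-16\right) \frac{11}{12} + 4774\right) = - 4773 \left(- \frac{44}{3} + 4774\right) = \left(-4773\right) \frac{14278}{3} = -22716298$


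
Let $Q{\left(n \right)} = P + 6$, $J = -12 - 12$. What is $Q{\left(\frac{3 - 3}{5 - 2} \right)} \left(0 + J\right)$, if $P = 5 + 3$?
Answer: $-336$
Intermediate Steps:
$J = -24$
$P = 8$
$Q{\left(n \right)} = 14$ ($Q{\left(n \right)} = 8 + 6 = 14$)
$Q{\left(\frac{3 - 3}{5 - 2} \right)} \left(0 + J\right) = 14 \left(0 - 24\right) = 14 \left(-24\right) = -336$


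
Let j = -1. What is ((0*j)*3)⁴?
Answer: 0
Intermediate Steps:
((0*j)*3)⁴ = ((0*(-1))*3)⁴ = (0*3)⁴ = 0⁴ = 0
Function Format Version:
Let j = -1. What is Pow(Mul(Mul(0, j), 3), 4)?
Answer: 0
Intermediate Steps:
Pow(Mul(Mul(0, j), 3), 4) = Pow(Mul(Mul(0, -1), 3), 4) = Pow(Mul(0, 3), 4) = Pow(0, 4) = 0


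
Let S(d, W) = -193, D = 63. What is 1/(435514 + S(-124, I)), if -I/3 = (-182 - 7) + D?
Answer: 1/435321 ≈ 2.2972e-6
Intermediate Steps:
I = 378 (I = -3*((-182 - 7) + 63) = -3*(-189 + 63) = -3*(-126) = 378)
1/(435514 + S(-124, I)) = 1/(435514 - 193) = 1/435321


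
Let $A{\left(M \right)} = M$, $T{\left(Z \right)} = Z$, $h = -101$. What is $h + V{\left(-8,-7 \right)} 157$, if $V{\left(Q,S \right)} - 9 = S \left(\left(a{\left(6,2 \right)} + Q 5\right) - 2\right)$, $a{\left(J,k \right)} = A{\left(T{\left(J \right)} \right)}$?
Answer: $40876$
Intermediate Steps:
$a{\left(J,k \right)} = J$
$V{\left(Q,S \right)} = 9 + S \left(4 + 5 Q\right)$ ($V{\left(Q,S \right)} = 9 + S \left(\left(6 + Q 5\right) - 2\right) = 9 + S \left(\left(6 + 5 Q\right) - 2\right) = 9 + S \left(4 + 5 Q\right)$)
$h + V{\left(-8,-7 \right)} 157 = -101 + \left(9 + 4 \left(-7\right) + 5 \left(-8\right) \left(-7\right)\right) 157 = -101 + \left(9 - 28 + 280\right) 157 = -101 + 261 \cdot 157 = -101 + 40977 = 40876$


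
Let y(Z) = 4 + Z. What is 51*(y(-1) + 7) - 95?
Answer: 415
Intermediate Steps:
51*(y(-1) + 7) - 95 = 51*((4 - 1) + 7) - 95 = 51*(3 + 7) - 95 = 51*10 - 95 = 510 - 95 = 415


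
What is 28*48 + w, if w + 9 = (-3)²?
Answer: 1344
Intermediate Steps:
w = 0 (w = -9 + (-3)² = -9 + 9 = 0)
28*48 + w = 28*48 + 0 = 1344 + 0 = 1344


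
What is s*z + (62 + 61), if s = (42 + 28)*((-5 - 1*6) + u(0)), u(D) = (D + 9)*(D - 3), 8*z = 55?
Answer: -36329/2 ≈ -18165.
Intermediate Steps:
z = 55/8 (z = (1/8)*55 = 55/8 ≈ 6.8750)
u(D) = (-3 + D)*(9 + D) (u(D) = (9 + D)*(-3 + D) = (-3 + D)*(9 + D))
s = -2660 (s = (42 + 28)*((-5 - 1*6) + (-27 + 0**2 + 6*0)) = 70*((-5 - 6) + (-27 + 0 + 0)) = 70*(-11 - 27) = 70*(-38) = -2660)
s*z + (62 + 61) = -2660*55/8 + (62 + 61) = -36575/2 + 123 = -36329/2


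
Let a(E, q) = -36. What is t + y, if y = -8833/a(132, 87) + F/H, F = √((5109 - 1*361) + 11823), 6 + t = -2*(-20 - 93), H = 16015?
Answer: 16753/36 + √16571/16015 ≈ 465.37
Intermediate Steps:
t = 220 (t = -6 - 2*(-20 - 93) = -6 - 2*(-113) = -6 + 226 = 220)
F = √16571 (F = √((5109 - 361) + 11823) = √(4748 + 11823) = √16571 ≈ 128.73)
y = 8833/36 + √16571/16015 (y = -8833/(-36) + √16571/16015 = -8833*(-1/36) + √16571*(1/16015) = 8833/36 + √16571/16015 ≈ 245.37)
t + y = 220 + (8833/36 + √16571/16015) = 16753/36 + √16571/16015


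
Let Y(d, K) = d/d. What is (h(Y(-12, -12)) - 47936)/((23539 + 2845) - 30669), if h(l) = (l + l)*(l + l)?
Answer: 47932/4285 ≈ 11.186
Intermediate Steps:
Y(d, K) = 1
h(l) = 4*l² (h(l) = (2*l)*(2*l) = 4*l²)
(h(Y(-12, -12)) - 47936)/((23539 + 2845) - 30669) = (4*1² - 47936)/((23539 + 2845) - 30669) = (4*1 - 47936)/(26384 - 30669) = (4 - 47936)/(-4285) = -47932*(-1/4285) = 47932/4285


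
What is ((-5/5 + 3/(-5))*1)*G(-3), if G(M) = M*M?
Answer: -72/5 ≈ -14.400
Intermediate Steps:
G(M) = M**2
((-5/5 + 3/(-5))*1)*G(-3) = ((-5/5 + 3/(-5))*1)*(-3)**2 = ((-5*1/5 + 3*(-1/5))*1)*9 = ((-1 - 3/5)*1)*9 = -8/5*1*9 = -8/5*9 = -72/5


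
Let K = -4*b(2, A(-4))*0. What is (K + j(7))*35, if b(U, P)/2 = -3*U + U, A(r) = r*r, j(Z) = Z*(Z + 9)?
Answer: 3920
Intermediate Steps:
j(Z) = Z*(9 + Z)
A(r) = r²
b(U, P) = -4*U (b(U, P) = 2*(-3*U + U) = 2*(-2*U) = -4*U)
K = 0 (K = -(-16)*2*0 = -4*(-8)*0 = 32*0 = 0)
(K + j(7))*35 = (0 + 7*(9 + 7))*35 = (0 + 7*16)*35 = (0 + 112)*35 = 112*35 = 3920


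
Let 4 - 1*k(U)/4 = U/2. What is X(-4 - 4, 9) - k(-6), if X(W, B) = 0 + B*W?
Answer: -100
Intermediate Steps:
k(U) = 16 - 2*U (k(U) = 16 - 4*U/2 = 16 - 2*U)
X(W, B) = B*W
X(-4 - 4, 9) - k(-6) = 9*(-4 - 4) - (16 - 2*(-6)) = 9*(-8) - (16 + 12) = -72 - 1*28 = -72 - 28 = -100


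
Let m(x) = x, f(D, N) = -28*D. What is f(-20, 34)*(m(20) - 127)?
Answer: -59920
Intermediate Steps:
f(-20, 34)*(m(20) - 127) = (-28*(-20))*(20 - 127) = 560*(-107) = -59920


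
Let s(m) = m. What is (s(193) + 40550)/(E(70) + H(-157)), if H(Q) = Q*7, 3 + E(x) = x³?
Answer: 13581/113966 ≈ 0.11917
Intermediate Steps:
E(x) = -3 + x³
H(Q) = 7*Q
(s(193) + 40550)/(E(70) + H(-157)) = (193 + 40550)/((-3 + 70³) + 7*(-157)) = 40743/((-3 + 343000) - 1099) = 40743/(342997 - 1099) = 40743/341898 = 40743*(1/341898) = 13581/113966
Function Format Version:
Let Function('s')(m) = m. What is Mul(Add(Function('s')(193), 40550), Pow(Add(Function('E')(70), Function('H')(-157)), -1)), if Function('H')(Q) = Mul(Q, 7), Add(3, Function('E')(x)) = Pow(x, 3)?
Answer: Rational(13581, 113966) ≈ 0.11917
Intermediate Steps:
Function('E')(x) = Add(-3, Pow(x, 3))
Function('H')(Q) = Mul(7, Q)
Mul(Add(Function('s')(193), 40550), Pow(Add(Function('E')(70), Function('H')(-157)), -1)) = Mul(Add(193, 40550), Pow(Add(Add(-3, Pow(70, 3)), Mul(7, -157)), -1)) = Mul(40743, Pow(Add(Add(-3, 343000), -1099), -1)) = Mul(40743, Pow(Add(342997, -1099), -1)) = Mul(40743, Pow(341898, -1)) = Mul(40743, Rational(1, 341898)) = Rational(13581, 113966)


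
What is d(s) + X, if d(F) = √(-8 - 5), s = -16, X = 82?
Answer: 82 + I*√13 ≈ 82.0 + 3.6056*I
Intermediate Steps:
d(F) = I*√13 (d(F) = √(-13) = I*√13)
d(s) + X = I*√13 + 82 = 82 + I*√13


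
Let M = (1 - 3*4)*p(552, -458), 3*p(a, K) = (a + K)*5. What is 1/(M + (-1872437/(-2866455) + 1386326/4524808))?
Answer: -6485079257820/11169730124804087 ≈ -0.00058059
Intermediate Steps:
p(a, K) = 5*K/3 + 5*a/3 (p(a, K) = ((a + K)*5)/3 = ((K + a)*5)/3 = (5*K + 5*a)/3 = 5*K/3 + 5*a/3)
M = -5170/3 (M = (1 - 3*4)*((5/3)*(-458) + (5/3)*552) = (1 - 12)*(-2290/3 + 920) = -11*470/3 = -5170/3 ≈ -1723.3)
1/(M + (-1872437/(-2866455) + 1386326/4524808)) = 1/(-5170/3 + (-1872437/(-2866455) + 1386326/4524808)) = 1/(-5170/3 + (-1872437*(-1/2866455) + 1386326*(1/4524808))) = 1/(-5170/3 + (1872437/2866455 + 693163/2262404)) = 1/(-5170/3 + 6223129505713/6485079257820) = 1/(-11169730124804087/6485079257820) = -6485079257820/11169730124804087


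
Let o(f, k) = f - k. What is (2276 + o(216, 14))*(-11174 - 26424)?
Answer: -93167844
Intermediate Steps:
(2276 + o(216, 14))*(-11174 - 26424) = (2276 + (216 - 1*14))*(-11174 - 26424) = (2276 + (216 - 14))*(-37598) = (2276 + 202)*(-37598) = 2478*(-37598) = -93167844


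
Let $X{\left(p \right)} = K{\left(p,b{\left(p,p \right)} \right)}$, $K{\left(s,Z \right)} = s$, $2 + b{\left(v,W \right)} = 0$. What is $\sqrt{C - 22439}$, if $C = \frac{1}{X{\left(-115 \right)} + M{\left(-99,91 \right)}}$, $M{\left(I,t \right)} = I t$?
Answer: $\frac{i \sqrt{466996969797}}{4562} \approx 149.8 i$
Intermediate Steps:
$b{\left(v,W \right)} = -2$ ($b{\left(v,W \right)} = -2 + 0 = -2$)
$X{\left(p \right)} = p$
$C = - \frac{1}{9124}$ ($C = \frac{1}{-115 - 9009} = \frac{1}{-9124} = - \frac{1}{9124} \approx -0.0001096$)
$\sqrt{C - 22439} = \sqrt{- \frac{1}{9124} - 22439} = \sqrt{- \frac{204733437}{9124}} = \frac{i \sqrt{466996969797}}{4562}$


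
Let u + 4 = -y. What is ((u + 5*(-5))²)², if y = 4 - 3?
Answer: 810000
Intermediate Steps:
y = 1
u = -5 (u = -4 - 1*1 = -4 - 1 = -5)
((u + 5*(-5))²)² = ((-5 + 5*(-5))²)² = ((-5 - 25)²)² = ((-30)²)² = 900² = 810000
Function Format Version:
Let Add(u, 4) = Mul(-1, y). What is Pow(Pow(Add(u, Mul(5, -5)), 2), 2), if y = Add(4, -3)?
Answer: 810000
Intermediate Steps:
y = 1
u = -5 (u = Add(-4, Mul(-1, 1)) = Add(-4, -1) = -5)
Pow(Pow(Add(u, Mul(5, -5)), 2), 2) = Pow(Pow(Add(-5, Mul(5, -5)), 2), 2) = Pow(Pow(Add(-5, -25), 2), 2) = Pow(Pow(-30, 2), 2) = Pow(900, 2) = 810000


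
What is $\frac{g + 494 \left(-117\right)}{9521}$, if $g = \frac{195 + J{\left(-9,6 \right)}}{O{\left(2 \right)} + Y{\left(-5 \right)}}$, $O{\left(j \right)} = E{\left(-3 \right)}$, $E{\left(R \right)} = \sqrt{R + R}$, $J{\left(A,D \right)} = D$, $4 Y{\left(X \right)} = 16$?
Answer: $\frac{3 \left(- 19266 \sqrt{6} + 76997 i\right)}{9521 \left(\sqrt{6} - 4 i\right)} \approx -6.0667 - 0.0023505 i$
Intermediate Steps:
$Y{\left(X \right)} = 4$ ($Y{\left(X \right)} = \frac{1}{4} \cdot 16 = 4$)
$E{\left(R \right)} = \sqrt{2} \sqrt{R}$ ($E{\left(R \right)} = \sqrt{2 R} = \sqrt{2} \sqrt{R}$)
$O{\left(j \right)} = i \sqrt{6}$ ($O{\left(j \right)} = \sqrt{2} \sqrt{-3} = \sqrt{2} i \sqrt{3} = i \sqrt{6}$)
$g = \frac{201}{4 + i \sqrt{6}}$ ($g = \frac{195 + 6}{i \sqrt{6} + 4} = \frac{201}{4 + i \sqrt{6}} \approx 36.545 - 22.379 i$)
$\frac{g + 494 \left(-117\right)}{9521} = \frac{\left(\frac{402}{11} - \frac{201 i \sqrt{6}}{22}\right) + 494 \left(-117\right)}{9521} = \left(\left(\frac{402}{11} - \frac{201 i \sqrt{6}}{22}\right) - 57798\right) \frac{1}{9521} = \left(- \frac{635376}{11} - \frac{201 i \sqrt{6}}{22}\right) \frac{1}{9521} = - \frac{635376}{104731} - \frac{201 i \sqrt{6}}{209462}$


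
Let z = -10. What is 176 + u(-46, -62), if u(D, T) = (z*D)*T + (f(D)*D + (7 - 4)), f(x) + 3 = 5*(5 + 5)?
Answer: -30503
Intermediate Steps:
f(x) = 47 (f(x) = -3 + 5*(5 + 5) = -3 + 5*10 = -3 + 50 = 47)
u(D, T) = 3 + 47*D - 10*D*T (u(D, T) = (-10*D)*T + (47*D + (7 - 4)) = -10*D*T + (47*D + 3) = -10*D*T + (3 + 47*D) = 3 + 47*D - 10*D*T)
176 + u(-46, -62) = 176 + (3 + 47*(-46) - 10*(-46)*(-62)) = 176 + (3 - 2162 - 28520) = 176 - 30679 = -30503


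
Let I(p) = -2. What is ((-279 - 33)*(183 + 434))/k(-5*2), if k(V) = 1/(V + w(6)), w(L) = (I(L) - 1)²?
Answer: 192504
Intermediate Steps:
w(L) = 9 (w(L) = (-2 - 1)² = (-3)² = 9)
k(V) = 1/(9 + V) (k(V) = 1/(V + 9) = 1/(9 + V))
((-279 - 33)*(183 + 434))/k(-5*2) = ((-279 - 33)*(183 + 434))/(1/(9 - 5*2)) = (-312*617)/(1/(9 - 10)) = -192504/(1/(-1)) = -192504/(-1) = -192504*(-1) = 192504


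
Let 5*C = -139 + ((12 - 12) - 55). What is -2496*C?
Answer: 484224/5 ≈ 96845.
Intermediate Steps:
C = -194/5 (C = (-139 + ((12 - 12) - 55))/5 = (-139 + (0 - 55))/5 = (-139 - 55)/5 = (⅕)*(-194) = -194/5 ≈ -38.800)
-2496*C = -2496*(-194/5) = 484224/5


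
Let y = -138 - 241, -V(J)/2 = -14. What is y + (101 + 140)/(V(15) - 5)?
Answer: -8476/23 ≈ -368.52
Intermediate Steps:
V(J) = 28 (V(J) = -2*(-14) = 28)
y = -379
y + (101 + 140)/(V(15) - 5) = -379 + (101 + 140)/(28 - 5) = -379 + 241/23 = -8476/23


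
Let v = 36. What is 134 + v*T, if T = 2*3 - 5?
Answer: 170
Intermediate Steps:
T = 1 (T = 6 - 5 = 1)
134 + v*T = 134 + 36*1 = 134 + 36 = 170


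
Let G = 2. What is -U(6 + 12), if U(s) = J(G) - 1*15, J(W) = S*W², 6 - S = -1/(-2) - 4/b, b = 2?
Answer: -15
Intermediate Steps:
S = 15/2 (S = 6 - (-1/(-2) - 4/2) = 6 - (-1*(-½) - 4*½) = 6 - (½ - 2) = 6 - 1*(-3/2) = 6 + 3/2 = 15/2 ≈ 7.5000)
J(W) = 15*W²/2
U(s) = 15 (U(s) = (15/2)*2² - 1*15 = (15/2)*4 - 15 = 30 - 15 = 15)
-U(6 + 12) = -1*15 = -15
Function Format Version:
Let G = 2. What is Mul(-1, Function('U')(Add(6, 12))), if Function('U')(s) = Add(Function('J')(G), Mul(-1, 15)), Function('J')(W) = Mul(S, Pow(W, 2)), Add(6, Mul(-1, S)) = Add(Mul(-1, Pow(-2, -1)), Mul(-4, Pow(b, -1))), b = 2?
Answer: -15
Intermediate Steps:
S = Rational(15, 2) (S = Add(6, Mul(-1, Add(Mul(-1, Pow(-2, -1)), Mul(-4, Pow(2, -1))))) = Add(6, Mul(-1, Add(Mul(-1, Rational(-1, 2)), Mul(-4, Rational(1, 2))))) = Add(6, Mul(-1, Add(Rational(1, 2), -2))) = Add(6, Mul(-1, Rational(-3, 2))) = Add(6, Rational(3, 2)) = Rational(15, 2) ≈ 7.5000)
Function('J')(W) = Mul(Rational(15, 2), Pow(W, 2))
Function('U')(s) = 15 (Function('U')(s) = Add(Mul(Rational(15, 2), Pow(2, 2)), Mul(-1, 15)) = Add(Mul(Rational(15, 2), 4), -15) = Add(30, -15) = 15)
Mul(-1, Function('U')(Add(6, 12))) = Mul(-1, 15) = -15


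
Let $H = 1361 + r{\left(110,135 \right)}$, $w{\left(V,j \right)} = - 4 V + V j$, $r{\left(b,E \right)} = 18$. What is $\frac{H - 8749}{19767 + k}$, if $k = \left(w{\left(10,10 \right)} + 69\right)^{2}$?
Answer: $- \frac{3685}{18204} \approx -0.20243$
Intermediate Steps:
$H = 1379$ ($H = 1361 + 18 = 1379$)
$k = 16641$ ($k = \left(10 \left(-4 + 10\right) + 69\right)^{2} = \left(10 \cdot 6 + 69\right)^{2} = \left(60 + 69\right)^{2} = 129^{2} = 16641$)
$\frac{H - 8749}{19767 + k} = \frac{1379 - 8749}{19767 + 16641} = - \frac{7370}{36408} = \left(-7370\right) \frac{1}{36408} = - \frac{3685}{18204}$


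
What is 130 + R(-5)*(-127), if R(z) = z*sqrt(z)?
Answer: 130 + 635*I*sqrt(5) ≈ 130.0 + 1419.9*I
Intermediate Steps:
R(z) = z**(3/2)
130 + R(-5)*(-127) = 130 + (-5)**(3/2)*(-127) = 130 - 5*I*sqrt(5)*(-127) = 130 + 635*I*sqrt(5)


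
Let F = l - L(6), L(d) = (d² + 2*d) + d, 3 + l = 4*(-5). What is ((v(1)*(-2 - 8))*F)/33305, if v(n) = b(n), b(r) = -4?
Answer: -616/6661 ≈ -0.092479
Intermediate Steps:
l = -23 (l = -3 + 4*(-5) = -3 - 20 = -23)
L(d) = d² + 3*d
v(n) = -4
F = -77 (F = -23 - 6*(3 + 6) = -23 - 6*9 = -23 - 1*54 = -23 - 54 = -77)
((v(1)*(-2 - 8))*F)/33305 = (-4*(-2 - 8)*(-77))/33305 = (-4*(-10)*(-77))*(1/33305) = (40*(-77))*(1/33305) = -3080*1/33305 = -616/6661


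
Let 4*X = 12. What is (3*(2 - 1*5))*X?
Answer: -27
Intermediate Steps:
X = 3 (X = (¼)*12 = 3)
(3*(2 - 1*5))*X = (3*(2 - 1*5))*3 = (3*(2 - 5))*3 = (3*(-3))*3 = -9*3 = -27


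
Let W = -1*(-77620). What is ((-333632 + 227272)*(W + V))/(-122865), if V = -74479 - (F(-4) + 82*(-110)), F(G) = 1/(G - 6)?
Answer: 431151532/40955 ≈ 10527.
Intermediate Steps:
F(G) = 1/(-6 + G)
W = 77620
V = -654589/10 (V = -74479 - (1/(-6 - 4) + 82*(-110)) = -74479 - (1/(-10) - 9020) = -74479 - (-⅒ - 9020) = -74479 - 1*(-90201/10) = -74479 + 90201/10 = -654589/10 ≈ -65459.)
((-333632 + 227272)*(W + V))/(-122865) = ((-333632 + 227272)*(77620 - 654589/10))/(-122865) = -106360*121611/10*(-1/122865) = -1293454596*(-1/122865) = 431151532/40955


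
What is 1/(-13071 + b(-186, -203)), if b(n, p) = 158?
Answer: -1/12913 ≈ -7.7441e-5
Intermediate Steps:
1/(-13071 + b(-186, -203)) = 1/(-13071 + 158) = 1/(-12913) = -1/12913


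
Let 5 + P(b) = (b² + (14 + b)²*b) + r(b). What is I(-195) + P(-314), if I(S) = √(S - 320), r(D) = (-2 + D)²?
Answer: -28061553 + I*√515 ≈ -2.8062e+7 + 22.694*I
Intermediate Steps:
I(S) = √(-320 + S)
P(b) = -5 + b² + (-2 + b)² + b*(14 + b)² (P(b) = -5 + ((b² + (14 + b)²*b) + (-2 + b)²) = -5 + ((b² + b*(14 + b)²) + (-2 + b)²) = -5 + (b² + (-2 + b)² + b*(14 + b)²) = -5 + b² + (-2 + b)² + b*(14 + b)²)
I(-195) + P(-314) = √(-320 - 195) + (-1 + (-314)³ + 30*(-314)² + 192*(-314)) = √(-515) + (-1 - 30959144 + 30*98596 - 60288) = I*√515 + (-1 - 30959144 + 2957880 - 60288) = I*√515 - 28061553 = -28061553 + I*√515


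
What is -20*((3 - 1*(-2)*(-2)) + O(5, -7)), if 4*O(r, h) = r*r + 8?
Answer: -145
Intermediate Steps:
O(r, h) = 2 + r²/4 (O(r, h) = (r*r + 8)/4 = (r² + 8)/4 = (8 + r²)/4 = 2 + r²/4)
-20*((3 - 1*(-2)*(-2)) + O(5, -7)) = -20*((3 - 1*(-2)*(-2)) + (2 + (¼)*5²)) = -20*((3 + 2*(-2)) + (2 + (¼)*25)) = -20*((3 - 4) + (2 + 25/4)) = -20*(-1 + 33/4) = -20*29/4 = -145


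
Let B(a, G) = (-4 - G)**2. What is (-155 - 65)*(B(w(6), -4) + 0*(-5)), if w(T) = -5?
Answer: 0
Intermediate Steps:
(-155 - 65)*(B(w(6), -4) + 0*(-5)) = (-155 - 65)*((4 - 4)**2 + 0*(-5)) = -220*(0**2 + 0) = -220*(0 + 0) = -220*0 = 0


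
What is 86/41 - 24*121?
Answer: -118978/41 ≈ -2901.9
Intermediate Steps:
86/41 - 24*121 = 86*(1/41) - 2904 = 86/41 - 2904 = -118978/41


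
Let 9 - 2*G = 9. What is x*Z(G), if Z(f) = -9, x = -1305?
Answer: 11745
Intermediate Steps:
G = 0 (G = 9/2 - 1/2*9 = 9/2 - 9/2 = 0)
x*Z(G) = -1305*(-9) = 11745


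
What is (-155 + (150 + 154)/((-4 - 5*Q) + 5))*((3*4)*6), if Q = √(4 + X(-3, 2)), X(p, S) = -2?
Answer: -568728/49 - 109440*√2/49 ≈ -14765.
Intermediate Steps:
Q = √2 (Q = √(4 - 2) = √2 ≈ 1.4142)
(-155 + (150 + 154)/((-4 - 5*Q) + 5))*((3*4)*6) = (-155 + (150 + 154)/((-4 - 5*√2) + 5))*((3*4)*6) = (-155 + 304/(1 - 5*√2))*(12*6) = (-155 + 304/(1 - 5*√2))*72 = -11160 + 21888/(1 - 5*√2)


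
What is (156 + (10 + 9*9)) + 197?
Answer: 444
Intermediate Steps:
(156 + (10 + 9*9)) + 197 = (156 + (10 + 81)) + 197 = (156 + 91) + 197 = 247 + 197 = 444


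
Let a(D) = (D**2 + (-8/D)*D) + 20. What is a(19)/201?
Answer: 373/201 ≈ 1.8557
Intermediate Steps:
a(D) = 12 + D**2 (a(D) = (D**2 - 8) + 20 = (-8 + D**2) + 20 = 12 + D**2)
a(19)/201 = (12 + 19**2)/201 = (12 + 361)*(1/201) = 373*(1/201) = 373/201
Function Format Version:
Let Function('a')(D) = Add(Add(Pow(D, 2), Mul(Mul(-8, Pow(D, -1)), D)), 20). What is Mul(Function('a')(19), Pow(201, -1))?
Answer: Rational(373, 201) ≈ 1.8557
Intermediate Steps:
Function('a')(D) = Add(12, Pow(D, 2)) (Function('a')(D) = Add(Add(Pow(D, 2), -8), 20) = Add(Add(-8, Pow(D, 2)), 20) = Add(12, Pow(D, 2)))
Mul(Function('a')(19), Pow(201, -1)) = Mul(Add(12, Pow(19, 2)), Pow(201, -1)) = Mul(Add(12, 361), Rational(1, 201)) = Mul(373, Rational(1, 201)) = Rational(373, 201)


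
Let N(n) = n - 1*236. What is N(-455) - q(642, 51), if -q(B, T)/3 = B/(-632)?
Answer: -219319/316 ≈ -694.05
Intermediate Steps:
N(n) = -236 + n (N(n) = n - 236 = -236 + n)
q(B, T) = 3*B/632 (q(B, T) = -3*B/(-632) = -3*B*(-1)/632 = -(-3)*B/632 = 3*B/632)
N(-455) - q(642, 51) = (-236 - 455) - 3*642/632 = -691 - 1*963/316 = -691 - 963/316 = -219319/316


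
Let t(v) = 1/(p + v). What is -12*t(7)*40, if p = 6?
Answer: -480/13 ≈ -36.923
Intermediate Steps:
t(v) = 1/(6 + v)
-12*t(7)*40 = -12/(6 + 7)*40 = -12/13*40 = -480/13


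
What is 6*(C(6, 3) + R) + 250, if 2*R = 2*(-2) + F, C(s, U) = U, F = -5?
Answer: 241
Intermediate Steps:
R = -9/2 (R = (2*(-2) - 5)/2 = (-4 - 5)/2 = (1/2)*(-9) = -9/2 ≈ -4.5000)
6*(C(6, 3) + R) + 250 = 6*(3 - 9/2) + 250 = 6*(-3/2) + 250 = -9 + 250 = 241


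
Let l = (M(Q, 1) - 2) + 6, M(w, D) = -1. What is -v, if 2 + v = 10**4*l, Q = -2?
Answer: -29998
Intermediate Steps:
l = 3 (l = (-1 - 2) + 6 = -3 + 6 = 3)
v = 29998 (v = -2 + 10**4*3 = -2 + 10000*3 = -2 + 30000 = 29998)
-v = -1*29998 = -29998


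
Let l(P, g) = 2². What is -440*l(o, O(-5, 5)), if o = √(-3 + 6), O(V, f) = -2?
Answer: -1760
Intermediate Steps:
o = √3 ≈ 1.7320
l(P, g) = 4
-440*l(o, O(-5, 5)) = -440*4 = -1760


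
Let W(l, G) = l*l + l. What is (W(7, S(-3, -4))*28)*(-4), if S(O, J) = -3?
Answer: -6272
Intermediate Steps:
W(l, G) = l + l² (W(l, G) = l² + l = l + l²)
(W(7, S(-3, -4))*28)*(-4) = ((7*(1 + 7))*28)*(-4) = ((7*8)*28)*(-4) = (56*28)*(-4) = 1568*(-4) = -6272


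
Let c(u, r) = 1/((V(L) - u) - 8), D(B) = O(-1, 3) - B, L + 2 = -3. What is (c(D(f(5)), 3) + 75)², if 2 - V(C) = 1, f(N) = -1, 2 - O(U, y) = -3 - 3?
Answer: 1437601/256 ≈ 5615.6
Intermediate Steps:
L = -5 (L = -2 - 3 = -5)
O(U, y) = 8 (O(U, y) = 2 - (-3 - 3) = 2 - 1*(-6) = 2 + 6 = 8)
V(C) = 1 (V(C) = 2 - 1*1 = 2 - 1 = 1)
D(B) = 8 - B
c(u, r) = 1/(-7 - u) (c(u, r) = 1/((1 - u) - 8) = 1/(-7 - u))
(c(D(f(5)), 3) + 75)² = (-1/(7 + (8 - 1*(-1))) + 75)² = (-1/(7 + (8 + 1)) + 75)² = (-1/(7 + 9) + 75)² = (-1/16 + 75)² = (1199/16)² = 1437601/256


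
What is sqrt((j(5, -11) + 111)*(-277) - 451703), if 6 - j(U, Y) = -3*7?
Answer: 11*I*sqrt(4049) ≈ 699.95*I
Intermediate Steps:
j(U, Y) = 27 (j(U, Y) = 6 - (-3)*7 = 6 - 1*(-21) = 6 + 21 = 27)
sqrt((j(5, -11) + 111)*(-277) - 451703) = sqrt((27 + 111)*(-277) - 451703) = sqrt(138*(-277) - 451703) = sqrt(-38226 - 451703) = sqrt(-489929) = 11*I*sqrt(4049)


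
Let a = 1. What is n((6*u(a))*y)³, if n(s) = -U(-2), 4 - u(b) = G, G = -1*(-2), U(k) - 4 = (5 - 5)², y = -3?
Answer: -64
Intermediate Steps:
U(k) = 4 (U(k) = 4 + (5 - 5)² = 4 + 0² = 4 + 0 = 4)
G = 2
u(b) = 2 (u(b) = 4 - 1*2 = 4 - 2 = 2)
n(s) = -4 (n(s) = -1*4 = -4)
n((6*u(a))*y)³ = (-4)³ = -64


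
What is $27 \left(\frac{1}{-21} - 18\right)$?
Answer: $- \frac{3411}{7} \approx -487.29$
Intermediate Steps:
$27 \left(\frac{1}{-21} - 18\right) = 27 \left(- \frac{1}{21} - 18\right) = 27 \left(- \frac{379}{21}\right) = - \frac{3411}{7}$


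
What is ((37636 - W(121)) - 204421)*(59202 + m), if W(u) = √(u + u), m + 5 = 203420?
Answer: -43800576345 - 2888787*√2 ≈ -4.3805e+10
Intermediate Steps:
m = 203415 (m = -5 + 203420 = 203415)
W(u) = √2*√u (W(u) = √(2*u) = √2*√u)
((37636 - W(121)) - 204421)*(59202 + m) = ((37636 - √2*√121) - 204421)*(59202 + 203415) = ((37636 - √2*11) - 204421)*262617 = ((37636 - 11*√2) - 204421)*262617 = (-166785 - 11*√2)*262617 = -43800576345 - 2888787*√2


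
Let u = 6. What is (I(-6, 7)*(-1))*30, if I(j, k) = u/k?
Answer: -180/7 ≈ -25.714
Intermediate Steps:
I(j, k) = 6/k
(I(-6, 7)*(-1))*30 = ((6/7)*(-1))*30 = -6/7*30 = -180/7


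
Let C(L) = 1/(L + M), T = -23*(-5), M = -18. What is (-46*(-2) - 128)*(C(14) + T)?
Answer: -4131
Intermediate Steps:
T = 115
C(L) = 1/(-18 + L) (C(L) = 1/(L - 18) = 1/(-18 + L))
(-46*(-2) - 128)*(C(14) + T) = (-46*(-2) - 128)*(1/(-18 + 14) + 115) = (92 - 128)*(1/(-4) + 115) = -36*(-¼ + 115) = -36*459/4 = -4131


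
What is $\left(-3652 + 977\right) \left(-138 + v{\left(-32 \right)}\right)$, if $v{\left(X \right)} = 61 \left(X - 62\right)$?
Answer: $15707600$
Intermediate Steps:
$v{\left(X \right)} = -3782 + 61 X$ ($v{\left(X \right)} = 61 \left(-62 + X\right) = -3782 + 61 X$)
$\left(-3652 + 977\right) \left(-138 + v{\left(-32 \right)}\right) = \left(-3652 + 977\right) \left(-138 + \left(-3782 + 61 \left(-32\right)\right)\right) = - 2675 \left(-138 - 5734\right) = \left(-2675\right) \left(-5872\right) = 15707600$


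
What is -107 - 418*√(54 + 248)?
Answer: -107 - 418*√302 ≈ -7371.1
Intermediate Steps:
-107 - 418*√(54 + 248) = -107 - 418*√302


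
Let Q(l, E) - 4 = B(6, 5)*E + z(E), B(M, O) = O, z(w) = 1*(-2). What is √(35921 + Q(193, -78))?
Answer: √35533 ≈ 188.50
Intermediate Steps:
z(w) = -2
Q(l, E) = 2 + 5*E (Q(l, E) = 4 + (5*E - 2) = 4 + (-2 + 5*E) = 2 + 5*E)
√(35921 + Q(193, -78)) = √(35921 + (2 + 5*(-78))) = √(35921 + (2 - 390)) = √(35921 - 388) = √35533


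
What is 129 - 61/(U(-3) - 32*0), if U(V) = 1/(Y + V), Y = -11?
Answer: 983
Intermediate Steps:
U(V) = 1/(-11 + V)
129 - 61/(U(-3) - 32*0) = 129 - 61/(1/(-11 - 3) - 32*0) = 129 - 61/(1/(-14) + 0) = 129 - 61/(-1/14 + 0) = 129 - 61/(-1/14) = 129 - 61*(-14) = 129 + 854 = 983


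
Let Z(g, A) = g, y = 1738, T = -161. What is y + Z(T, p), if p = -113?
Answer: 1577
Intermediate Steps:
y + Z(T, p) = 1738 - 161 = 1577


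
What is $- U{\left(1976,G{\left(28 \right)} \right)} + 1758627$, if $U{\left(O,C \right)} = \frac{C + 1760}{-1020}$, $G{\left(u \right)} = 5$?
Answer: $\frac{358760261}{204} \approx 1.7586 \cdot 10^{6}$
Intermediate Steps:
$U{\left(O,C \right)} = - \frac{88}{51} - \frac{C}{1020}$ ($U{\left(O,C \right)} = \left(1760 + C\right) \left(- \frac{1}{1020}\right) = - \frac{88}{51} - \frac{C}{1020}$)
$- U{\left(1976,G{\left(28 \right)} \right)} + 1758627 = - (- \frac{88}{51} - \frac{1}{204}) + 1758627 = \left(-1\right) \left(- \frac{353}{204}\right) + 1758627 = \frac{353}{204} + 1758627 = \frac{358760261}{204}$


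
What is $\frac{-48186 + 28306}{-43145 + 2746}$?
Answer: $\frac{280}{569} \approx 0.49209$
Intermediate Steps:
$\frac{-48186 + 28306}{-43145 + 2746} = - \frac{19880}{-40399} = \left(-19880\right) \left(- \frac{1}{40399}\right) = \frac{280}{569}$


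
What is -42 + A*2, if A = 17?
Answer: -8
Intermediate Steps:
-42 + A*2 = -42 + 17*2 = -42 + 34 = -8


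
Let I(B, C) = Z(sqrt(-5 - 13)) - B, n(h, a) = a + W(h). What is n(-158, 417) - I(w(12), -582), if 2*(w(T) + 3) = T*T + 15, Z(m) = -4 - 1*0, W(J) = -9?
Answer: 977/2 ≈ 488.50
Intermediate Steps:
Z(m) = -4 (Z(m) = -4 + 0 = -4)
n(h, a) = -9 + a (n(h, a) = a - 9 = -9 + a)
w(T) = 9/2 + T**2/2 (w(T) = -3 + (T*T + 15)/2 = -3 + (T**2 + 15)/2 = -3 + (15 + T**2)/2 = -3 + (15/2 + T**2/2) = 9/2 + T**2/2)
I(B, C) = -4 - B
n(-158, 417) - I(w(12), -582) = (-9 + 417) - (-4 - (9/2 + (1/2)*12**2)) = 408 - (-4 - (9/2 + (1/2)*144)) = 408 - (-4 - (9/2 + 72)) = 408 - (-4 - 1*153/2) = 408 - (-4 - 153/2) = 408 - 1*(-161/2) = 408 + 161/2 = 977/2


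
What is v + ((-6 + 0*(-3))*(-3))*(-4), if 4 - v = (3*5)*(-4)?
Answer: -8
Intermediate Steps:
v = 64 (v = 4 - 3*5*(-4) = 4 - 15*(-4) = 4 - 1*(-60) = 4 + 60 = 64)
v + ((-6 + 0*(-3))*(-3))*(-4) = 64 + ((-6 + 0*(-3))*(-3))*(-4) = 64 + ((-6 + 0)*(-3))*(-4) = 64 - 6*(-3)*(-4) = 64 + 18*(-4) = 64 - 72 = -8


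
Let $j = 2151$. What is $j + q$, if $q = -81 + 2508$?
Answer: $4578$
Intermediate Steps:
$q = 2427$
$j + q = 2151 + 2427 = 4578$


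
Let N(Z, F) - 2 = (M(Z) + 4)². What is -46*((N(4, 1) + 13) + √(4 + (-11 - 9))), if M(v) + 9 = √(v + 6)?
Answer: -2300 - 184*I + 460*√10 ≈ -845.35 - 184.0*I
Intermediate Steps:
M(v) = -9 + √(6 + v) (M(v) = -9 + √(v + 6) = -9 + √(6 + v))
N(Z, F) = 2 + (-5 + √(6 + Z))² (N(Z, F) = 2 + ((-9 + √(6 + Z)) + 4)² = 2 + (-5 + √(6 + Z))²)
-46*((N(4, 1) + 13) + √(4 + (-11 - 9))) = -46*(((2 + (-5 + √(6 + 4))²) + 13) + √(4 + (-11 - 9))) = -46*(((2 + (-5 + √10)²) + 13) + √(4 - 20)) = -46*((15 + (-5 + √10)²) + √(-16)) = -46*((15 + (-5 + √10)²) + 4*I) = -46*(15 + (-5 + √10)² + 4*I) = -690 - 184*I - 46*(-5 + √10)²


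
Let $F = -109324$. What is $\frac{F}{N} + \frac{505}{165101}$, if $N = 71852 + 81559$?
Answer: $- \frac{17972029169}{25328309511} \approx -0.70956$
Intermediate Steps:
$N = 153411$
$\frac{F}{N} + \frac{505}{165101} = - \frac{109324}{153411} + \frac{505}{165101} = - \frac{17972029169}{25328309511}$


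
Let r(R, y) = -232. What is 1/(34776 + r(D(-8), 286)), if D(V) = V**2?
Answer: 1/34544 ≈ 2.8949e-5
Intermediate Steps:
1/(34776 + r(D(-8), 286)) = 1/(34776 - 232) = 1/34544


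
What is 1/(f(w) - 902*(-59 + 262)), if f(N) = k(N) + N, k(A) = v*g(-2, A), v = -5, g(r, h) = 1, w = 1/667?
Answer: -667/122135036 ≈ -5.4612e-6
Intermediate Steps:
w = 1/667 ≈ 0.0014993
k(A) = -5 (k(A) = -5*1 = -5)
f(N) = -5 + N
1/(f(w) - 902*(-59 + 262)) = 1/((-5 + 1/667) - 902*(-59 + 262)) = 1/(-3334/667 - 902*203) = 1/(-3334/667 - 183106) = 1/(-122135036/667) = -667/122135036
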